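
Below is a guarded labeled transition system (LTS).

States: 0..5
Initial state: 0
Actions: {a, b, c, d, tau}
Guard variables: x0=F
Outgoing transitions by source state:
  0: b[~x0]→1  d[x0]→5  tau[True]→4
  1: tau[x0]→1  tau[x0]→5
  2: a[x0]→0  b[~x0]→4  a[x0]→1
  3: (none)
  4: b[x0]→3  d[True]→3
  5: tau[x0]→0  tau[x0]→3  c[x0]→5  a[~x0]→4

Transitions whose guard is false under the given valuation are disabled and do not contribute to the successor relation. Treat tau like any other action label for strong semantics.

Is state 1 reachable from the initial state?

Guard filter leaves 5 enabled edge(s).
depth 0: {0}
depth 1: {1,4}  total {0,1,4}
depth 2: {3}  total {0,1,3,4}
Reachable = {0,1,3,4}
witness 1: b

Answer: REACHABLE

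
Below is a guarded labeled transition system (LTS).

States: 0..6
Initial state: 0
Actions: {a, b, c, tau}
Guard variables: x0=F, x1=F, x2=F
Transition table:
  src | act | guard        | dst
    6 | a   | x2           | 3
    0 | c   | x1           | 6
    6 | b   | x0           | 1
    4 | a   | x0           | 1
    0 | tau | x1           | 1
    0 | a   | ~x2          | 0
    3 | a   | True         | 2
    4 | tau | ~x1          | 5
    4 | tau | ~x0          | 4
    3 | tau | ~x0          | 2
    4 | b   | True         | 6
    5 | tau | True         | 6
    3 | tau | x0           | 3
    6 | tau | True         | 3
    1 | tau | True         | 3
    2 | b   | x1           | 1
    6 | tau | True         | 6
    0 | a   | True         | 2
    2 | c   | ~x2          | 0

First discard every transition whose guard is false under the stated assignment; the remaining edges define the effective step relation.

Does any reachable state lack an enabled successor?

R = {0,2}
  0: a→0  a→2  [2 exit(s)]
  2: c→0  [1 exit(s)]

Answer: DEADLOCK-FREE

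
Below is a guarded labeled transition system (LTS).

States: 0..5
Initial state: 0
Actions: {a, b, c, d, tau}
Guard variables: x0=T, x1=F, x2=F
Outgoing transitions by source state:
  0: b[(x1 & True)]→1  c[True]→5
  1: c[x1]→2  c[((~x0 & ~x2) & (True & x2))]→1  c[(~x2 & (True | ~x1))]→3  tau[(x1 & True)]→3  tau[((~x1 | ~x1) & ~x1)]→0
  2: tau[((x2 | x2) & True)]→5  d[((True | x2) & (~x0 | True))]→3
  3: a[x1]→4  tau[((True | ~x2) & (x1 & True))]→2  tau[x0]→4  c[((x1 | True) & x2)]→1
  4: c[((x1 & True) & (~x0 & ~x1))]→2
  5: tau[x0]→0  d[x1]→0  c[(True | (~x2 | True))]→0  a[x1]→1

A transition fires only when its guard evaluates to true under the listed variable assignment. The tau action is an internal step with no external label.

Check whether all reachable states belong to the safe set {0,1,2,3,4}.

Safe = {0,1,2,3,4}
Reachable = {0,5}
  0: ok
  5: outside
witness against invariant: c → 5

Answer: INVARIANT VIOLATED at state 5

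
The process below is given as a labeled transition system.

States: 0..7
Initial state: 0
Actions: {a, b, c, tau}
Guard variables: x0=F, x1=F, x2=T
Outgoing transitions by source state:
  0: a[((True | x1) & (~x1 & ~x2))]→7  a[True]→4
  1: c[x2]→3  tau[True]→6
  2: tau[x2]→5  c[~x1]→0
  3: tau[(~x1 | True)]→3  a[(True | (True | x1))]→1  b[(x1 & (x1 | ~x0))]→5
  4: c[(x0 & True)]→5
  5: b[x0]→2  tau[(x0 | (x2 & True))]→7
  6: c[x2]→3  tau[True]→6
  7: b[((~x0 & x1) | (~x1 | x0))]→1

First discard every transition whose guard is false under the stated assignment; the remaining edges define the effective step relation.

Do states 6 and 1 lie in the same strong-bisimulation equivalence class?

Refine partition for ~:
  P[0] = {{0,1,2,3,4,5,6,7}}
  P[1] = {{0},{1,2,6},{3},{4},{5},{7}}
  P[2] = {{0},{1,6},{2},{3},{4},{5},{7}}
stable after 3 split(s): 7 block(s)
6∈{1,6}, 1∈{1,6}

Answer: BISIMILAR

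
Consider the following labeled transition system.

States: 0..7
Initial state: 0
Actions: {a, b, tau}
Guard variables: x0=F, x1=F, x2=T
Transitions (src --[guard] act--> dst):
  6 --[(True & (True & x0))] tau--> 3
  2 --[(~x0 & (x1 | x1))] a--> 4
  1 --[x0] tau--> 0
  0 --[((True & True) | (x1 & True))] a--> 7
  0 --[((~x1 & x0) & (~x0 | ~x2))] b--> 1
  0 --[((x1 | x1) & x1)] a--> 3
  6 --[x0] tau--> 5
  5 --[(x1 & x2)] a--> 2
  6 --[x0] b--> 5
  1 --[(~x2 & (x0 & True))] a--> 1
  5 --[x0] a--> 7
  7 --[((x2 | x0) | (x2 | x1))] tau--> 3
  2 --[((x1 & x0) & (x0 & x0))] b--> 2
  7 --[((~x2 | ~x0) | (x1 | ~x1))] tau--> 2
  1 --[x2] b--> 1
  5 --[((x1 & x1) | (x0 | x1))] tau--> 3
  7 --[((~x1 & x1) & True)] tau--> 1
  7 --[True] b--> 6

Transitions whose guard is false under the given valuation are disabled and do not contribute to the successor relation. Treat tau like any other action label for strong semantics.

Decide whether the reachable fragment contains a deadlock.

Reachable = {0,2,3,6,7}
  0: a→7  [1 exit(s)]
  2: ∅  [no exit]
  3: ∅  [no exit]
  6: ∅  [no exit]
  7: b→6  tau→2  tau→3  [3 exit(s)]
witness 2: a·tau

Answer: DEADLOCK at state 2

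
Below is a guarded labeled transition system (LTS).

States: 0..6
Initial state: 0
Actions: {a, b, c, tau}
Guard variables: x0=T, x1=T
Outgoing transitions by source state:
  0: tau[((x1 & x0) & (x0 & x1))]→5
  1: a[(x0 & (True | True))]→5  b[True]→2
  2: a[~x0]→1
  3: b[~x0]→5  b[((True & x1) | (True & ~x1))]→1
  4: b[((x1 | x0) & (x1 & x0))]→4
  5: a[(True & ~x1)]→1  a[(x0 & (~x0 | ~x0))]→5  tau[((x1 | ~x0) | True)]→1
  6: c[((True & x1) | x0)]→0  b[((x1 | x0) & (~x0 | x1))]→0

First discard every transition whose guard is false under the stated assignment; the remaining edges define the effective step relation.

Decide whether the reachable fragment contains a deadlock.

Answer: DEADLOCK at state 2

Trace:
R = {0,1,2,5}
  0: tau→5  [deg 1]
  1: a→5  b→2  [deg 2]
  2: ∅  [deadlock]
  5: tau→1  [deg 1]
witness 2: tau·tau·b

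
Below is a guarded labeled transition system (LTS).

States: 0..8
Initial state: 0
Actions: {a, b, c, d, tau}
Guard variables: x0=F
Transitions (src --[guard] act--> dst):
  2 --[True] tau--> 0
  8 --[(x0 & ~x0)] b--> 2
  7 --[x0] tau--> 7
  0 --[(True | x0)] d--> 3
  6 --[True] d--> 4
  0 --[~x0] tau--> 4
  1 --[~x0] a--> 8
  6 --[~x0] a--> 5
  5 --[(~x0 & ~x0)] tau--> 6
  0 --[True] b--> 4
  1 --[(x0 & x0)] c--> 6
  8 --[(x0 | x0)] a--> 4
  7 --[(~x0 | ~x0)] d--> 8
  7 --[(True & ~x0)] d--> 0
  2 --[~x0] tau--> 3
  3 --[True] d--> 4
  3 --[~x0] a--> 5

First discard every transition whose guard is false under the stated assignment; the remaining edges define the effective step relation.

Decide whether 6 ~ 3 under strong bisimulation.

Refine partition for ~:
  P[0] = {{0,1,2,3,4,5,6,7,8}}
  P[1] = {{0},{1},{2,5},{3,6},{4,8},{7}}
  P[2] = {{0},{1},{2},{3,6},{4,8},{5},{7}}
stable after 3 split(s): 7 block(s)
class of 6: {3,6}; class of 3: {3,6}

Answer: BISIMILAR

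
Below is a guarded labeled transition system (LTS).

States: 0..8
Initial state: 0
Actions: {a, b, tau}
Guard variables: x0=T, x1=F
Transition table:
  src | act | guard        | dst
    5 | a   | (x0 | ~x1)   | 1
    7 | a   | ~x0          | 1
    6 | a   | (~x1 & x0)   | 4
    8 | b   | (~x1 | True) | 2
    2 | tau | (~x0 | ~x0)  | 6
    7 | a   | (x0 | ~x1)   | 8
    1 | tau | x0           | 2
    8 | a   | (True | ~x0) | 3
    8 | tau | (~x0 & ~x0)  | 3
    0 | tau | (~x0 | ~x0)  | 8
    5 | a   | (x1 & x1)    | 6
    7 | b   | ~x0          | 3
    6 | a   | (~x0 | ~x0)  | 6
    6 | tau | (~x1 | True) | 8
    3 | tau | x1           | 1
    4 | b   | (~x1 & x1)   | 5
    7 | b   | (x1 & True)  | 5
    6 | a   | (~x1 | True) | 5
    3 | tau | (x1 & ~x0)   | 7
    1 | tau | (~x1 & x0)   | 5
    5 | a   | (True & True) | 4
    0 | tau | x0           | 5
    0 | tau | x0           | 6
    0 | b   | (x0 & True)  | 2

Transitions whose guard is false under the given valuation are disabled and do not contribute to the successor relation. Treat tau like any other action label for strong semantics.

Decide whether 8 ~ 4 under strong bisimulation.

Refine partition for ~:
  π0 = {{0,1,2,3,4,5,6,7,8}}
  π1 = {{0},{1},{2,3,4},{5,7},{6},{8}}
  π2 = {{0},{1},{2,3,4},{5},{6},{7},{8}}
stable after 3 split(s): 7 block(s)
8∈{8}, 4∈{2,3,4}

Answer: NOT BISIMILAR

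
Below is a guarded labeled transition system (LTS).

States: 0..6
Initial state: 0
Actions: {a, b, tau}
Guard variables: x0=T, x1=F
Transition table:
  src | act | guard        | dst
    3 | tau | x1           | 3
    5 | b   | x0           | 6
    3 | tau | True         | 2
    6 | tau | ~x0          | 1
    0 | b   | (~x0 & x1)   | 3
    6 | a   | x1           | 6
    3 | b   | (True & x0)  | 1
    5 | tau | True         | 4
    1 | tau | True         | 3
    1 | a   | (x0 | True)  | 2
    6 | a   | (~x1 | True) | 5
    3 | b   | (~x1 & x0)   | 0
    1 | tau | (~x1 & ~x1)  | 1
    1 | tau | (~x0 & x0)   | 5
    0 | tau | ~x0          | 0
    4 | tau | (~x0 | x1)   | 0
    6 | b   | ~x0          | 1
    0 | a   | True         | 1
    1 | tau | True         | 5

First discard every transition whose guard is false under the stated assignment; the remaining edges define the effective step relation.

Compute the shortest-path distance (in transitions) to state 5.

Layered search for 5:
  depth 0: {0}
  depth 1: {1}
  depth 2: {2,3,5}
5 enters at depth 2; path a·tau

Answer: 2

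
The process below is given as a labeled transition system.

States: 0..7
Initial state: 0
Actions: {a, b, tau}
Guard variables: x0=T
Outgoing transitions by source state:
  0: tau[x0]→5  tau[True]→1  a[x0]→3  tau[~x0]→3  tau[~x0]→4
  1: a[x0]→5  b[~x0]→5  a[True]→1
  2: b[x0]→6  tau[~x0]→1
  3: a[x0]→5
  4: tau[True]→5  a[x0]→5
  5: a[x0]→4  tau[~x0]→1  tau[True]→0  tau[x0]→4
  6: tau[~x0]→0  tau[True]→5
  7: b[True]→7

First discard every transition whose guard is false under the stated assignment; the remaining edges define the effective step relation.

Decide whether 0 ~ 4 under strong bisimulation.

Answer: NOT BISIMILAR

Analysis:
Bisimulation quotient by refinement:
  round 0: {{0,1,2,3,4,5,6,7}}
  round 1: {{0,4,5},{1,3},{2,7},{6}}
  round 2: {{0},{1},{2},{3},{4,5},{6},{7}}
  round 3: {{0},{1},{2},{3},{4},{5},{6},{7}}
8 equivalence class(es) (converged in 4)
[0]={0}  [4]={4}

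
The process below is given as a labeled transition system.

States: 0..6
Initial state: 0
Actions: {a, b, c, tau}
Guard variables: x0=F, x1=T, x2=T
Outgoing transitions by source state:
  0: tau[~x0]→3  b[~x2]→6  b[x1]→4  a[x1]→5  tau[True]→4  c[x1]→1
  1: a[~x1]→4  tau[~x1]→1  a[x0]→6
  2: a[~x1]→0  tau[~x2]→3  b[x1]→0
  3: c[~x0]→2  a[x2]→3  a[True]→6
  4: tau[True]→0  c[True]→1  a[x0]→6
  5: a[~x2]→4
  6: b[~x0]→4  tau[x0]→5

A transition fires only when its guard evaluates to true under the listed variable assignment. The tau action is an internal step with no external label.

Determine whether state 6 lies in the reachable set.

Answer: REACHABLE

Working:
Guard filter leaves 12 enabled edge(s).
Layer 0: {0}
Layer 1: {1,3,4,5}  cumulative {0,1,3,4,5}
Layer 2: {2,6}  cumulative {0,1,2,3,4,5,6}
R = {0,1,2,3,4,5,6}
witness 6: tau·a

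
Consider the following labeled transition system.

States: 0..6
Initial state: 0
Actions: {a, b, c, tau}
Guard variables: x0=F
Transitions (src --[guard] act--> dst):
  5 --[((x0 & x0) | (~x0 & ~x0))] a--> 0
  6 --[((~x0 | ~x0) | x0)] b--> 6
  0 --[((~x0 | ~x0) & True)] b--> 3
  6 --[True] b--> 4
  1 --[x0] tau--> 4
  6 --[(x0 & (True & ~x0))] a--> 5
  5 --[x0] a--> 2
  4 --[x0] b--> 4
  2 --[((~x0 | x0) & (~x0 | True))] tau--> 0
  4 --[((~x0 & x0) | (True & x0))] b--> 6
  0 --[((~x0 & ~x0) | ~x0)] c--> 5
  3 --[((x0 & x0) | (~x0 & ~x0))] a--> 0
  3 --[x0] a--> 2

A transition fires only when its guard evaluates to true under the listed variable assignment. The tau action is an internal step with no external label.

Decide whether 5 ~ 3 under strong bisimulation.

Bisimulation quotient by refinement:
  P[0] = {{0,1,2,3,4,5,6}}
  P[1] = {{0},{1,4},{2},{3,5},{6}}
stable after 2 split(s): 5 block(s)
class of 5: {3,5}; class of 3: {3,5}

Answer: BISIMILAR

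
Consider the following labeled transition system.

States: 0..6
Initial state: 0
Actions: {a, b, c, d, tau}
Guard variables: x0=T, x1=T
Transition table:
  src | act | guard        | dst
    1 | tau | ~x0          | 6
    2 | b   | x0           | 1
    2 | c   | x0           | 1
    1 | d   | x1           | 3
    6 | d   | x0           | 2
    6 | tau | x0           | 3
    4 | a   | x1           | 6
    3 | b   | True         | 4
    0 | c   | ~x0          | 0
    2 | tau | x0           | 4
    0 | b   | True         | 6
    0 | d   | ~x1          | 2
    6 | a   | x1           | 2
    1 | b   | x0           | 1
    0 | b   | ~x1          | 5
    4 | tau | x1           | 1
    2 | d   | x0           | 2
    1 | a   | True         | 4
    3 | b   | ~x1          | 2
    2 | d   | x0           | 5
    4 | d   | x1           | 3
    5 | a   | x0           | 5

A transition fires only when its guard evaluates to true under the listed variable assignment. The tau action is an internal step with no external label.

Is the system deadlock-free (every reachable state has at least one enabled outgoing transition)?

R = {0,1,2,3,4,5,6}
  0: b→6  [1 out]
  1: a→4  b→1  d→3  [3 out]
  2: b→1  c→1  d→2  d→5  tau→4  [5 out]
  3: b→4  [1 out]
  4: a→6  d→3  tau→1  [3 out]
  5: a→5  [1 out]
  6: a→2  d→2  tau→3  [3 out]

Answer: DEADLOCK-FREE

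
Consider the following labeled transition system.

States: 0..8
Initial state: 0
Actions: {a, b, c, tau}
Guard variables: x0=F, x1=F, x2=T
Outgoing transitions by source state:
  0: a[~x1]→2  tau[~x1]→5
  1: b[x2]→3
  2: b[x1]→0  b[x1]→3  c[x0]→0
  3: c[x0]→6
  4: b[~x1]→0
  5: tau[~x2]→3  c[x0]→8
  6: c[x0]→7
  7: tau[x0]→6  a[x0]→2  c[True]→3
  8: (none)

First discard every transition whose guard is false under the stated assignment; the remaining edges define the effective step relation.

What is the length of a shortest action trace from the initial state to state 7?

Answer: UNREACHABLE

Trace:
BFS to 7:
  Layer 0: {0}
  Layer 1: {2,5}
7 never appears.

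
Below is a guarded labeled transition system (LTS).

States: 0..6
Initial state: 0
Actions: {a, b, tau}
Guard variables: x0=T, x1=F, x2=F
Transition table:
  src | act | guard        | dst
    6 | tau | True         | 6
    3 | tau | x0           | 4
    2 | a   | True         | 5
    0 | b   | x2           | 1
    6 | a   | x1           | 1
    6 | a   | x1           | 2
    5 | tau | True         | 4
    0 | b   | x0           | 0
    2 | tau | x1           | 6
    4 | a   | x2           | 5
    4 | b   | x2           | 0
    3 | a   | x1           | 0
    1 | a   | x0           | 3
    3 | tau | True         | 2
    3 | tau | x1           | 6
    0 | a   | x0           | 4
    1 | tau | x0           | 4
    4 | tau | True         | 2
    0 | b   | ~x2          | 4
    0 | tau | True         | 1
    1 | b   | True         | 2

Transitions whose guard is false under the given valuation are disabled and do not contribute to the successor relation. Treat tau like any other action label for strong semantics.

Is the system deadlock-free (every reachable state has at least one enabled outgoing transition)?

Answer: DEADLOCK-FREE

Working:
Reach set: {0,1,2,3,4,5}
  0: a→4  b→0  b→4  tau→1  [4 exit(s)]
  1: a→3  b→2  tau→4  [3 exit(s)]
  2: a→5  [1 exit(s)]
  3: tau→2  tau→4  [2 exit(s)]
  4: tau→2  [1 exit(s)]
  5: tau→4  [1 exit(s)]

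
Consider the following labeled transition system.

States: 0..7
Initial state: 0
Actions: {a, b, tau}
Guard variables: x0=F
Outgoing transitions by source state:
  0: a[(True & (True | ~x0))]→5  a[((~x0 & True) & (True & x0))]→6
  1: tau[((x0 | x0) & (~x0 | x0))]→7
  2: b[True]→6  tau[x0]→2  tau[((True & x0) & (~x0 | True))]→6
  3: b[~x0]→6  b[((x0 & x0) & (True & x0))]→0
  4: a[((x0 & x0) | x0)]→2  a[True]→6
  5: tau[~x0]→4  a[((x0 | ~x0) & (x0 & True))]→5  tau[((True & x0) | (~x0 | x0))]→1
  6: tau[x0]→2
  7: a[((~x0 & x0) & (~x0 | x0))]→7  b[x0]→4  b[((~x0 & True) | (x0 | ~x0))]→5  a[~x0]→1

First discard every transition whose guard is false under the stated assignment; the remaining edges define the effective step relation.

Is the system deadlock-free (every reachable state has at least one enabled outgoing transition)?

Answer: DEADLOCK at state 1

Analysis:
R = {0,1,4,5,6}
  0: a→5  [1 out]
  1: ∅  [deadlock]
  4: a→6  [1 out]
  5: tau→1  tau→4  [2 out]
  6: ∅  [deadlock]
witness 1: a·tau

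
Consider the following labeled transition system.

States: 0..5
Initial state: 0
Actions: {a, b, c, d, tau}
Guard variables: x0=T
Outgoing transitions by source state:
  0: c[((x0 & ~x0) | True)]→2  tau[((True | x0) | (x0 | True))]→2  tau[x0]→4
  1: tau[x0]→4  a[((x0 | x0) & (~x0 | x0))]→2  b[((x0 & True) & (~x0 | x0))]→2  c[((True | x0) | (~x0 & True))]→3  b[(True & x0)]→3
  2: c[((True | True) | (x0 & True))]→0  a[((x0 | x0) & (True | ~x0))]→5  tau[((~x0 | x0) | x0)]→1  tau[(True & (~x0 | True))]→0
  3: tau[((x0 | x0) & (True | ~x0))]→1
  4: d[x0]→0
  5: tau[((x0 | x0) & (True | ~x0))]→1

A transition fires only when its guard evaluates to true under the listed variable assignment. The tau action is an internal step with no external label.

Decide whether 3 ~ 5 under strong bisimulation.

Answer: BISIMILAR

Analysis:
Compute ~ classes (split until stable):
  π0 = {{0,1,2,3,4,5}}
  π1 = {{0},{1},{2},{3,5},{4}}
stable after 2 split(s): 5 block(s)
3∈{3,5}, 5∈{3,5}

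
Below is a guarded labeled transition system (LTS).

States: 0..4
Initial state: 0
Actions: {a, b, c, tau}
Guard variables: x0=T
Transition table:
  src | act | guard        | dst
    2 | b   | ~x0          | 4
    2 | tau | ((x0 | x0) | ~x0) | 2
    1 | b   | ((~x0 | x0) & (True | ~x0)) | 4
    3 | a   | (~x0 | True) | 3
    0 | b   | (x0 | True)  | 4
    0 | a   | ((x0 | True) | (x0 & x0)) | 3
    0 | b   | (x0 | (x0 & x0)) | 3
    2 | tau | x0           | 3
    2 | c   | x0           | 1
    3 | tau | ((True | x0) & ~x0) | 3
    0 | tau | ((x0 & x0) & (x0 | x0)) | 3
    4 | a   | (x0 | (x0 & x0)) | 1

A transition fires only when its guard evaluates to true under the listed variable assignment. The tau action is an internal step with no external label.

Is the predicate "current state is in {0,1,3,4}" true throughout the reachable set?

Answer: INVARIANT HOLDS

Trace:
Inv-set: {0,1,3,4}
R = {0,1,3,4}
  0: ok
  1: ok
  3: ok
  4: ok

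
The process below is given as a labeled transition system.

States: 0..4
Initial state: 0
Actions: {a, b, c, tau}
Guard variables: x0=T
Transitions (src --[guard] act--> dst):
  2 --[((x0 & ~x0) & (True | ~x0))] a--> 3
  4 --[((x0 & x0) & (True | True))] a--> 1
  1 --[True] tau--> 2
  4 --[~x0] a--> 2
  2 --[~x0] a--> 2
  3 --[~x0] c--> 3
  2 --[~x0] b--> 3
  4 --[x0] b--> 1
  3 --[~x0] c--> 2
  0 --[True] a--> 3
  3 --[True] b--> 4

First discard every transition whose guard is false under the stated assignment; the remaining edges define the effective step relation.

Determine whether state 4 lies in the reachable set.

Answer: REACHABLE

Analysis:
Guard filter leaves 5 enabled edge(s).
depth 0: {0}
depth 1: {3}  now seen {0,3}
depth 2: {4}  now seen {0,3,4}
depth 3: {1}  now seen {0,1,3,4}
depth 4: {2}  now seen {0,1,2,3,4}
R = {0,1,2,3,4}
Path to 4: a·b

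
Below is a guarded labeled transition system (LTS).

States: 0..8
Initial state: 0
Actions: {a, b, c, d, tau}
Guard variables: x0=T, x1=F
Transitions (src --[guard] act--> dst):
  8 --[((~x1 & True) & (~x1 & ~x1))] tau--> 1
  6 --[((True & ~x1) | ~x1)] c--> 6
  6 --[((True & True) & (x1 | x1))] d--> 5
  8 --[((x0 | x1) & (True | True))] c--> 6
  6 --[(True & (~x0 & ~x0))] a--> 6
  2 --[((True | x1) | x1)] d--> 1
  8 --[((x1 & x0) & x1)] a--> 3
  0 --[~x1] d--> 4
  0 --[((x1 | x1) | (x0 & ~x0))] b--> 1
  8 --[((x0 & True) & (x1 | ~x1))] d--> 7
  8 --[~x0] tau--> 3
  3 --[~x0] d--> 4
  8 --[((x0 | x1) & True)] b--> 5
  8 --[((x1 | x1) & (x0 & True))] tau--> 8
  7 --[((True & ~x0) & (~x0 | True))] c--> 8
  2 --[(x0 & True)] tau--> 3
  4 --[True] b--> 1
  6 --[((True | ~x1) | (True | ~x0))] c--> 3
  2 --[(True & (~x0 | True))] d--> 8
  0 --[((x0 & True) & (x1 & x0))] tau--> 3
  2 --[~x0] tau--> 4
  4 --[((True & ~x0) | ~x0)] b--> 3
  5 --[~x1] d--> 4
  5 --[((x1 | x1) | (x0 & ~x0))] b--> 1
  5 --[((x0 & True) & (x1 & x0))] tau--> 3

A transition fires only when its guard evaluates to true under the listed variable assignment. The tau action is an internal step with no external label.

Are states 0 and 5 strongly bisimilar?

Answer: BISIMILAR

Analysis:
Refine partition for ~:
  P[0] = {{0,1,2,3,4,5,6,7,8}}
  P[1] = {{0,5},{1,3,7},{2},{4},{6},{8}}
Fixed point at round 2; 6 class(es).
0∈{0,5}, 5∈{0,5}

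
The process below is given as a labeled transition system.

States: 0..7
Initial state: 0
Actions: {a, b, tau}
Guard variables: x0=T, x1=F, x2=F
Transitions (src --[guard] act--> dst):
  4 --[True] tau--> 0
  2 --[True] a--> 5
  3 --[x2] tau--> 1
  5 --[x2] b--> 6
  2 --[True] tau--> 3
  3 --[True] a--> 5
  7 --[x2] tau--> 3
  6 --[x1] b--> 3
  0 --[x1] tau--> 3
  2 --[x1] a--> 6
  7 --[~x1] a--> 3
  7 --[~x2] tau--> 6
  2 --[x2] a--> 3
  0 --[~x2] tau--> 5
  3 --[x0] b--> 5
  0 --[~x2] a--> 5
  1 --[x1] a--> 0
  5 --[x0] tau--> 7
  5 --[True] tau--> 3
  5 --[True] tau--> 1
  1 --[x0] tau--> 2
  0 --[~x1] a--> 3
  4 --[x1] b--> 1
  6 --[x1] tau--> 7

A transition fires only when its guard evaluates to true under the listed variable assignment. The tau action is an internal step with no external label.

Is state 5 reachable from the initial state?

Guard filter leaves 14 enabled edge(s).
Layer 0: {0}
Layer 1: {3,5}  total {0,3,5}
Layer 2: {1,7}  total {0,1,3,5,7}
Layer 3: {2,6}  total {0,1,2,3,5,6,7}
Reachable = {0,1,2,3,5,6,7}
Path to 5: tau

Answer: REACHABLE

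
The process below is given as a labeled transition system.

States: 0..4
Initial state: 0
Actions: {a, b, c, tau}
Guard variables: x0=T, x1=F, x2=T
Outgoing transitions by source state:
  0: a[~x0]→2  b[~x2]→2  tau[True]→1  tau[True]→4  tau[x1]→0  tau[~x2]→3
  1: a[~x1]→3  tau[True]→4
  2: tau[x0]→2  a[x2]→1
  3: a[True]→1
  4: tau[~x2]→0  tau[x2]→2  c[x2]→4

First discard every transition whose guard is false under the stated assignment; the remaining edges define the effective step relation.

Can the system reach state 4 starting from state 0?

Guard filter leaves 9 enabled edge(s).
L0 = {0}
L1 = {1,4}  total {0,1,4}
L2 = {2,3}  total {0,1,2,3,4}
R = {0,1,2,3,4}
Path to 4: tau

Answer: REACHABLE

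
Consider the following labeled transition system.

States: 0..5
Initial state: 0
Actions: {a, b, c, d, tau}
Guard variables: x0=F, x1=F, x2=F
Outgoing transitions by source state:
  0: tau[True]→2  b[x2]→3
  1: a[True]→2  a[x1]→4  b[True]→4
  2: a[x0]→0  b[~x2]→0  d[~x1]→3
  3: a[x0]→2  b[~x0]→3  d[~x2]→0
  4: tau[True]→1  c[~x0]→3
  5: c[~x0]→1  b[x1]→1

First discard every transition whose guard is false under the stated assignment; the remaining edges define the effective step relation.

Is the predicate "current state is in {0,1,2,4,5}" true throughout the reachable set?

Answer: INVARIANT VIOLATED at state 3

Trace:
Allowed set {0,1,2,4,5}
Reach set: {0,2,3}
  0: ok
  2: ok
  3: ✗ unsafe
witness against invariant: tau·d → 3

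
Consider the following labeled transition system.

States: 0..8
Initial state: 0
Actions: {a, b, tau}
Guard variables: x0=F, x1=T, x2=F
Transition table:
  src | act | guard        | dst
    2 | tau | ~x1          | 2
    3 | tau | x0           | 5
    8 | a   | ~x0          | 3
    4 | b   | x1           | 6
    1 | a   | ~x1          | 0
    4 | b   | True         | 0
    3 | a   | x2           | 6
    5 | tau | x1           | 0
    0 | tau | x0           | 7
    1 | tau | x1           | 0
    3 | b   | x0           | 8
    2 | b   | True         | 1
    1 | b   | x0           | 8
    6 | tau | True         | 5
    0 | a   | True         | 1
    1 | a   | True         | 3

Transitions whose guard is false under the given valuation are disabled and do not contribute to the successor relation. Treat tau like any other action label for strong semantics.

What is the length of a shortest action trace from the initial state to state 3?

Answer: 2

Trace:
Layered search for 3:
  depth 0: {0}
  depth 1: {1}
  depth 2: {3}
first hit 3 at d=2 via a·a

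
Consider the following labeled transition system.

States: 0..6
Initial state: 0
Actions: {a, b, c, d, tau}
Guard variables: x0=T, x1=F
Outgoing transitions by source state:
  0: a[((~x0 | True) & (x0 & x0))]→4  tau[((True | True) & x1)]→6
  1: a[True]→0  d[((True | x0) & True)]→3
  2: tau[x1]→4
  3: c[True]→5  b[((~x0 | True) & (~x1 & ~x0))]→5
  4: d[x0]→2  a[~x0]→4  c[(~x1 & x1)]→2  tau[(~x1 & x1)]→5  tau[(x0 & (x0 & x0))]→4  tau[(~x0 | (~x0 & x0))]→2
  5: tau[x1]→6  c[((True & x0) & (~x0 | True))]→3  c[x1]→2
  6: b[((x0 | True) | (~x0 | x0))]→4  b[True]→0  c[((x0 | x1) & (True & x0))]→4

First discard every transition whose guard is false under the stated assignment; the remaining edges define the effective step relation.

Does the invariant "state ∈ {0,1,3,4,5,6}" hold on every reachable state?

Inv-set: {0,1,3,4,5,6}
R = {0,2,4}
  0: ok
  2: outside
  4: ok
counterexample path to 2: a·d

Answer: INVARIANT VIOLATED at state 2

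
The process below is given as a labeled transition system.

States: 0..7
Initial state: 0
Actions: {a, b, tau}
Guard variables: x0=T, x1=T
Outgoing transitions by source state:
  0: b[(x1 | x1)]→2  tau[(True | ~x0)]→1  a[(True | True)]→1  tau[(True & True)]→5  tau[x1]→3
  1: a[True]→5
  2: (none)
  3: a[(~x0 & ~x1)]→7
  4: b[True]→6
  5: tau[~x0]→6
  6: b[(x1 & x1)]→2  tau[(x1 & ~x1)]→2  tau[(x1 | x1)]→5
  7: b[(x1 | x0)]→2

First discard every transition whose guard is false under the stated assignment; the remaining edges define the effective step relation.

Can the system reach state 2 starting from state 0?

Answer: REACHABLE

Working:
After dropping false guards: 10 live edges.
depth 0: {0}
depth 1: {1,2,3,5}  total {0,1,2,3,5}
R = {0,1,2,3,5}
trace reaching 2: b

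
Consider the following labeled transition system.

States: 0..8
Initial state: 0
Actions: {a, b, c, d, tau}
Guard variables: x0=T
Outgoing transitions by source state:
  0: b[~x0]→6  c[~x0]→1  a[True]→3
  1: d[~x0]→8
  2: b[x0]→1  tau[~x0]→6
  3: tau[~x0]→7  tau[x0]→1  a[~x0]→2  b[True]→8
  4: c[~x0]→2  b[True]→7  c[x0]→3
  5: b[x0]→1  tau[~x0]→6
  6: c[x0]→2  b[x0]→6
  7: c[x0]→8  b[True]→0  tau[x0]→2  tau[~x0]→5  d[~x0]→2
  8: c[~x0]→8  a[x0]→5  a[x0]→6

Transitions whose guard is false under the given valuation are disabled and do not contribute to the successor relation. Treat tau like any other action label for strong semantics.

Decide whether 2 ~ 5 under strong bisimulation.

Answer: BISIMILAR

Analysis:
Compute ~ classes (split until stable):
  π0 = {{0,1,2,3,4,5,6,7,8}}
  π1 = {{0,8},{1},{2,5},{3},{4,6},{7}}
  π2 = {{0},{1},{2,5},{3},{4},{6},{7},{8}}
8 equivalence class(es) (converged in 3)
2∈{2,5}, 5∈{2,5}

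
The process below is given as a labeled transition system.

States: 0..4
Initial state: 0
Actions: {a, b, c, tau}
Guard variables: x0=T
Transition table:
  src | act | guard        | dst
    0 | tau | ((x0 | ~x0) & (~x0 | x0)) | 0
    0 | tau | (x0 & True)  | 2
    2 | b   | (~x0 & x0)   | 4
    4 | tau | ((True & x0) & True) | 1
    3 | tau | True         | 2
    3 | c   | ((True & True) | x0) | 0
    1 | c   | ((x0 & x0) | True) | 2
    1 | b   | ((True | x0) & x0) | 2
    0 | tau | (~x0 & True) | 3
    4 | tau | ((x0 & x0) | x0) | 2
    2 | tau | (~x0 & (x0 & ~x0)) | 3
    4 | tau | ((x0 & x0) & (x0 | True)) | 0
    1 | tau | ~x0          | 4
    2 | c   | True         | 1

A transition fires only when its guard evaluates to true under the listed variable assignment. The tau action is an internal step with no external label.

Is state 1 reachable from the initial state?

After dropping false guards: 10 live edges.
Layer 0: {0}
Layer 1: {2}  now seen {0,2}
Layer 2: {1}  now seen {0,1,2}
R = {0,1,2}
trace reaching 1: tau·c

Answer: REACHABLE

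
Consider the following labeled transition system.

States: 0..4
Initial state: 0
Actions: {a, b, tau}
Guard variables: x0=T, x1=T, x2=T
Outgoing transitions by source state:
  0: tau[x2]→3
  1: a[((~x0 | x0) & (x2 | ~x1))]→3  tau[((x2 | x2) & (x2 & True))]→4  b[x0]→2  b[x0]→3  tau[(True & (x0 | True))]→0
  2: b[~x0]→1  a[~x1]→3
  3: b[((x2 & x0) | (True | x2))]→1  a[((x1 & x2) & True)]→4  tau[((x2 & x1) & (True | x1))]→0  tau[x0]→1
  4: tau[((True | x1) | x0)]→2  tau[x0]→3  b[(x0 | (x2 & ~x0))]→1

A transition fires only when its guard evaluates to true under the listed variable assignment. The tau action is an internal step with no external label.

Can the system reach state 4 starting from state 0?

13 transition(s) survive guard evaluation.
Layer 0: {0}
Layer 1: {3}  total {0,3}
Layer 2: {1,4}  total {0,1,3,4}
Layer 3: {2}  total {0,1,2,3,4}
Reachable = {0,1,2,3,4}
trace reaching 4: tau·a

Answer: REACHABLE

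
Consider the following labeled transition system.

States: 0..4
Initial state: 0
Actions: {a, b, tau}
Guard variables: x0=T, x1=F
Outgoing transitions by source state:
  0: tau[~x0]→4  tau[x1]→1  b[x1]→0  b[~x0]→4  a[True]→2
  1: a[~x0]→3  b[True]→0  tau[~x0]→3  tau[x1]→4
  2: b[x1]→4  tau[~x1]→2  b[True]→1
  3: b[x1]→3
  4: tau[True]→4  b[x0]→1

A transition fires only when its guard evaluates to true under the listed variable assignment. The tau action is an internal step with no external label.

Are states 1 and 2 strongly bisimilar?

Compute ~ classes (split until stable):
  P[0] = {{0,1,2,3,4}}
  P[1] = {{0},{1},{2,4},{3}}
4 equivalence class(es) (converged in 2)
[1]={1}  [2]={2,4}

Answer: NOT BISIMILAR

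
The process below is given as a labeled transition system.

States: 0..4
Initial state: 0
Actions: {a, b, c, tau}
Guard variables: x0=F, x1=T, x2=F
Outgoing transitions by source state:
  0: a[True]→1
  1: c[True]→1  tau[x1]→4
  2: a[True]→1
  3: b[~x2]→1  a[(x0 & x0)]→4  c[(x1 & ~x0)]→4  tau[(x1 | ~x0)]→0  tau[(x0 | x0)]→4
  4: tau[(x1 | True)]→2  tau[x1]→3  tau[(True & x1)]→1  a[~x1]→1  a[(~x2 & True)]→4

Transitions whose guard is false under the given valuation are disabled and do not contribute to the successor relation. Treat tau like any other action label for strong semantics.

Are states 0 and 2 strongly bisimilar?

Refine partition for ~:
  P[0] = {{0,1,2,3,4}}
  P[1] = {{0,2},{1},{3},{4}}
4 equivalence class(es) (converged in 2)
class of 0: {0,2}; class of 2: {0,2}

Answer: BISIMILAR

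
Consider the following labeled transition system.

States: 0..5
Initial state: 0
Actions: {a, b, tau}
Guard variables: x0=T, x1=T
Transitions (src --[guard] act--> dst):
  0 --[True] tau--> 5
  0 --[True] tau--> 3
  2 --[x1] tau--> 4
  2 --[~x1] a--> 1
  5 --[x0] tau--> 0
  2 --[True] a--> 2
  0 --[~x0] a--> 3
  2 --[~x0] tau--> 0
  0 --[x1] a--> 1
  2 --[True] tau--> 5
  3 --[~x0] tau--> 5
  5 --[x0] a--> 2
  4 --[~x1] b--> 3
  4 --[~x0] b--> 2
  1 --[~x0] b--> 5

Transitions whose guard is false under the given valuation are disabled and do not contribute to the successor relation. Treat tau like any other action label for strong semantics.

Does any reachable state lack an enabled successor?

Answer: DEADLOCK at state 1

Working:
R = {0,1,2,3,4,5}
  0: a→1  tau→3  tau→5  [3 exit(s)]
  1: ∅  [STUCK]
  2: a→2  tau→4  tau→5  [3 exit(s)]
  3: ∅  [STUCK]
  4: ∅  [STUCK]
  5: a→2  tau→0  [2 exit(s)]
witness 1: a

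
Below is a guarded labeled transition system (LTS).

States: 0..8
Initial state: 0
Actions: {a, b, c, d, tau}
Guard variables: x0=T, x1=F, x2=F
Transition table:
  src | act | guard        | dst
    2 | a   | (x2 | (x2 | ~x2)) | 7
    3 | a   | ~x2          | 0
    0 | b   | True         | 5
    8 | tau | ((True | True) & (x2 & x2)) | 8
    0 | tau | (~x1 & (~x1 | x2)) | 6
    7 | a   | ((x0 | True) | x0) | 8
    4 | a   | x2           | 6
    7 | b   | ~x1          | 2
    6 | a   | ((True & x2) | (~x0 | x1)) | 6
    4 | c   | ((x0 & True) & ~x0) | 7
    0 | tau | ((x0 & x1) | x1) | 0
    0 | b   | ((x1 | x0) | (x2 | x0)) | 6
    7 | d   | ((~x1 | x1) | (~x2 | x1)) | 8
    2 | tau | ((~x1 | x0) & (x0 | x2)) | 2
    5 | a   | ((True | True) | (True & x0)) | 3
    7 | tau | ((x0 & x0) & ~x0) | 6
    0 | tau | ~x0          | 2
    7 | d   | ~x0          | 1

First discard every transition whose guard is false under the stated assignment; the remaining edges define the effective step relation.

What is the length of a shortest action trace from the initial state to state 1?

Answer: UNREACHABLE

Analysis:
BFS to 1:
  L0 = {0}
  L1 = {5,6}
  L2 = {3}
1 never appears.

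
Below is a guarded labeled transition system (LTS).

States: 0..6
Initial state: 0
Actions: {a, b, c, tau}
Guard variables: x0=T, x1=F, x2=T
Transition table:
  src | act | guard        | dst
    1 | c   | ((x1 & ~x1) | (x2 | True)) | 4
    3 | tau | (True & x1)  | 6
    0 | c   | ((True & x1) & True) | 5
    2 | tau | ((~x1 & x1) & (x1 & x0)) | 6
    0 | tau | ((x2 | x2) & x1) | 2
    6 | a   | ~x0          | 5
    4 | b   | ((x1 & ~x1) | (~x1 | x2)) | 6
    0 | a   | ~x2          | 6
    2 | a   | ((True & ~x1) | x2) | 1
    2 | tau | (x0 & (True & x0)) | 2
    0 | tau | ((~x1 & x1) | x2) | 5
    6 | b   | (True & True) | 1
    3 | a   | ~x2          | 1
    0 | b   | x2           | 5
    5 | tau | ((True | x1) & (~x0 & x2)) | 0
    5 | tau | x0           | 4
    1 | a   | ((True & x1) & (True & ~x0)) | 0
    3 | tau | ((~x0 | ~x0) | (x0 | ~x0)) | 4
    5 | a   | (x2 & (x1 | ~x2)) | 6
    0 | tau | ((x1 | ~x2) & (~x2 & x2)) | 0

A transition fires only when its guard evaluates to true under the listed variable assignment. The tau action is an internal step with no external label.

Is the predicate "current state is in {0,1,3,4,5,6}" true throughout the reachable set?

Answer: INVARIANT HOLDS

Trace:
Allowed set {0,1,3,4,5,6}
Reach set: {0,1,4,5,6}
  0: ✓
  1: ✓
  4: ✓
  5: ✓
  6: ✓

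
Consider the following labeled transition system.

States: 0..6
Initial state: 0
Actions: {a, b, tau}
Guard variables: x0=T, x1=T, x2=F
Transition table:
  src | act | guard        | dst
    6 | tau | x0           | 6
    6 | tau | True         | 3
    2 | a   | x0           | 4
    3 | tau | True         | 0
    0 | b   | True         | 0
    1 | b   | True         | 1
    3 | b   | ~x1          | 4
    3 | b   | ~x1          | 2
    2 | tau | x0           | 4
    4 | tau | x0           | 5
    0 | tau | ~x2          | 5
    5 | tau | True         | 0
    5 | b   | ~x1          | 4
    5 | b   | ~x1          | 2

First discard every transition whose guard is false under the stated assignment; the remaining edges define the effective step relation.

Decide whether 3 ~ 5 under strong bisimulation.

Bisimulation quotient by refinement:
  round 0: {{0,1,2,3,4,5,6}}
  round 1: {{0},{1},{2},{3,4,5,6}}
  round 2: {{0},{1},{2},{3,5},{4,6}}
  round 3: {{0},{1},{2},{3,5},{4},{6}}
6 equivalence class(es) (converged in 4)
class of 3: {3,5}; class of 5: {3,5}

Answer: BISIMILAR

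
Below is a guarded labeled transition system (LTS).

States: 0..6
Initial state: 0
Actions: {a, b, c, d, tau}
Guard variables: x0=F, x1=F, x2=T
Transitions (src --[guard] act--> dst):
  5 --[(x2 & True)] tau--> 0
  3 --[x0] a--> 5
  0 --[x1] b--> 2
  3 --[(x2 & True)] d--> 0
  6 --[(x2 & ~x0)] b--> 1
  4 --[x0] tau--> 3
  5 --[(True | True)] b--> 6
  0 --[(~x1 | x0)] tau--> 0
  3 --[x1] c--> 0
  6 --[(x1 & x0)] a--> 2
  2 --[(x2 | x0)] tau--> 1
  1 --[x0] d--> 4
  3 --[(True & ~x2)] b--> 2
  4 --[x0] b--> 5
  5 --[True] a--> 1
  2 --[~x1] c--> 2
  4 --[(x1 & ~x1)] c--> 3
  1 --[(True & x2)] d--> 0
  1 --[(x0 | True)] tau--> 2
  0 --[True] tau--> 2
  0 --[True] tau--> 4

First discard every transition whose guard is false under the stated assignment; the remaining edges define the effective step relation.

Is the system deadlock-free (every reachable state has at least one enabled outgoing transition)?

Reach set: {0,1,2,4}
  0: tau→0  tau→2  tau→4  [3 out]
  1: d→0  tau→2  [2 out]
  2: c→2  tau→1  [2 out]
  4: ∅  [STUCK]
trace reaching 4: tau

Answer: DEADLOCK at state 4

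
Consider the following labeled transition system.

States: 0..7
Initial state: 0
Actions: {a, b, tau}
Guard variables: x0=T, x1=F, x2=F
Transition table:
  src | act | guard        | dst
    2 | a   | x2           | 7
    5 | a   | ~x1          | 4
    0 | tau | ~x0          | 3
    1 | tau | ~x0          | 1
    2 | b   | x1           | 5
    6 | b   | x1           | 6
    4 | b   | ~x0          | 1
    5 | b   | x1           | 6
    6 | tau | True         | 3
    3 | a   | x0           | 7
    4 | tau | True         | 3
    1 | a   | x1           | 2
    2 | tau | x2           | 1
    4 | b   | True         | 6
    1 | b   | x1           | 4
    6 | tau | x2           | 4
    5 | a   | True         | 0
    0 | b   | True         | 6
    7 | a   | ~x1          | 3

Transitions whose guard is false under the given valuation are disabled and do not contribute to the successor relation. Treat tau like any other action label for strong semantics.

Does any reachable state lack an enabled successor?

Answer: DEADLOCK-FREE

Analysis:
R = {0,3,6,7}
  0: b→6  [1 out]
  3: a→7  [1 out]
  6: tau→3  [1 out]
  7: a→3  [1 out]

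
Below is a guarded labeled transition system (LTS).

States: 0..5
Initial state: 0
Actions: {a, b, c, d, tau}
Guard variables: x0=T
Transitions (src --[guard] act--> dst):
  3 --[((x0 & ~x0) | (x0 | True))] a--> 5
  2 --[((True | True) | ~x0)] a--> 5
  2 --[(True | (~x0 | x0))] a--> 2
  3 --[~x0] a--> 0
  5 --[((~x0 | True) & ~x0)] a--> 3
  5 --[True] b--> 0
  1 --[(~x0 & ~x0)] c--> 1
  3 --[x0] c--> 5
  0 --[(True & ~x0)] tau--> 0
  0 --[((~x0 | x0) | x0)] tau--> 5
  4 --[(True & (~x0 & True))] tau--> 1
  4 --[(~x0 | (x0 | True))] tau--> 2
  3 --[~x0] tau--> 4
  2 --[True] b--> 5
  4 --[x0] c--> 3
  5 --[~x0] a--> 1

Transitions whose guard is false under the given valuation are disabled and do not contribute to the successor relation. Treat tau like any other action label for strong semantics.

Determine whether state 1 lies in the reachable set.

After dropping false guards: 9 live edges.
Layer 0: {0}
Layer 1: {5}  now seen {0,5}
Reachable = {0,5}

Answer: UNREACHABLE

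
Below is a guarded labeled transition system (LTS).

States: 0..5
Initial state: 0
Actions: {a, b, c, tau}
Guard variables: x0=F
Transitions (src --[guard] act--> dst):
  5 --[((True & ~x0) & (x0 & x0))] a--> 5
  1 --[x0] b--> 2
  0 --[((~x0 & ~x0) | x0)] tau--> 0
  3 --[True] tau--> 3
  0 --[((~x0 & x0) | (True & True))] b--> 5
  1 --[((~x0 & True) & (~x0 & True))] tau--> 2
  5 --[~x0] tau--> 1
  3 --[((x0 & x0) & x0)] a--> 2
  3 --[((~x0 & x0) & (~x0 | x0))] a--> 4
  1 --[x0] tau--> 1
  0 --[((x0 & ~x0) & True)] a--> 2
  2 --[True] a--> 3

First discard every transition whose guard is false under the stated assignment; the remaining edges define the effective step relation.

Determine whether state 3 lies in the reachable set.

Answer: REACHABLE

Analysis:
6 transition(s) survive guard evaluation.
depth 0: {0}
depth 1: {5}  cumulative {0,5}
depth 2: {1}  cumulative {0,1,5}
depth 3: {2}  cumulative {0,1,2,5}
depth 4: {3}  cumulative {0,1,2,3,5}
R = {0,1,2,3,5}
Path to 3: b·tau·tau·a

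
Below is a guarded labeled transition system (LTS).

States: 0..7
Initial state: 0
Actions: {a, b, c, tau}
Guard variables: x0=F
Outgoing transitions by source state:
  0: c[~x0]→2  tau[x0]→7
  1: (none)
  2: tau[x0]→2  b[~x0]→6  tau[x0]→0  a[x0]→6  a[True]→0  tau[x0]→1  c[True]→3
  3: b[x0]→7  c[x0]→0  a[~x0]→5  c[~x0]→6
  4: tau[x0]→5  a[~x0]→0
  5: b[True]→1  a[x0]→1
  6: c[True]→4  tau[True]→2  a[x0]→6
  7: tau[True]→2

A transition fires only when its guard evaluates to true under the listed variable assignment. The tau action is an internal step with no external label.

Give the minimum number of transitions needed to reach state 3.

Answer: 2

Trace:
Layered search for 3:
  L0 = {0}
  L1 = {2}
  L2 = {3,6}
first hit 3 at d=2 via c·c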